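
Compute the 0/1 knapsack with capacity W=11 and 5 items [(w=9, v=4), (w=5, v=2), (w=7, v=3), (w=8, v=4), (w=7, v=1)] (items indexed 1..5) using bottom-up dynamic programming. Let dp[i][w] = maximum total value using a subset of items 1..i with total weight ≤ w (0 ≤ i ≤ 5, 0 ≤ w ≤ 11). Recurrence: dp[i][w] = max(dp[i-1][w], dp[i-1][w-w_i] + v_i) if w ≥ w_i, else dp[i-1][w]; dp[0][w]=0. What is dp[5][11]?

i\w   0   1   2   3   4   5   6   7   8   9  10  11
  0   0   0   0   0   0   0   0   0   0   0   0   0
  1   0   0   0   0   0   0   0   0   0   4   4   4
  2   0   0   0   0   0   2   2   2   2   4   4   4
  3   0   0   0   0   0   2   2   3   3   4   4   4
  4   0   0   0   0   0   2   2   3   4   4   4   4
  5   0   0   0   0   0   2   2   3   4   4   4   4

4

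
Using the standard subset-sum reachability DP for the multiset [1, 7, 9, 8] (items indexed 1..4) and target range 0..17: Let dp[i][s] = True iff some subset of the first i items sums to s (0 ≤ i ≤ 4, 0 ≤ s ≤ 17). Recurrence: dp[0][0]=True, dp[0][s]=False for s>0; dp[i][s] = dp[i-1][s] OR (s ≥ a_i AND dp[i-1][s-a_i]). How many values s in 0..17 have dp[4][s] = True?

9

i\s   0   1   2   3   4   5   6   7   8   9  10  11  12  13  14  15  16  17
  0   T   F   F   F   F   F   F   F   F   F   F   F   F   F   F   F   F   F
  1   T   T   F   F   F   F   F   F   F   F   F   F   F   F   F   F   F   F
  2   T   T   F   F   F   F   F   T   T   F   F   F   F   F   F   F   F   F
  3   T   T   F   F   F   F   F   T   T   T   T   F   F   F   F   F   T   T
  4   T   T   F   F   F   F   F   T   T   T   T   F   F   F   F   T   T   T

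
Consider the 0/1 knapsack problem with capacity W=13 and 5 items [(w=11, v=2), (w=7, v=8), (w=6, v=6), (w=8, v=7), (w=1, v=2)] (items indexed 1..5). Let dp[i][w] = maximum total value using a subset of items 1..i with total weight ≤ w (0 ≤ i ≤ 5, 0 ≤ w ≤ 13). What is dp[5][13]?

i\w   0   1   2   3   4   5   6   7   8   9  10  11  12  13
  0   0   0   0   0   0   0   0   0   0   0   0   0   0   0
  1   0   0   0   0   0   0   0   0   0   0   0   2   2   2
  2   0   0   0   0   0   0   0   8   8   8   8   8   8   8
  3   0   0   0   0   0   0   6   8   8   8   8   8   8  14
  4   0   0   0   0   0   0   6   8   8   8   8   8   8  14
  5   0   2   2   2   2   2   6   8  10  10  10  10  10  14

14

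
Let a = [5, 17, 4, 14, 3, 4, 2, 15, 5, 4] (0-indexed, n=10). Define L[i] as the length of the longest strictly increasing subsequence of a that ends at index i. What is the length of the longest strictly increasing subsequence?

3

   i    0    1    2    3    4    5    6    7    8    9
a[i]    5   17    4   14    3    4    2   15    5    4
L[i]    1    2    1    2    1    2    1    3    3    2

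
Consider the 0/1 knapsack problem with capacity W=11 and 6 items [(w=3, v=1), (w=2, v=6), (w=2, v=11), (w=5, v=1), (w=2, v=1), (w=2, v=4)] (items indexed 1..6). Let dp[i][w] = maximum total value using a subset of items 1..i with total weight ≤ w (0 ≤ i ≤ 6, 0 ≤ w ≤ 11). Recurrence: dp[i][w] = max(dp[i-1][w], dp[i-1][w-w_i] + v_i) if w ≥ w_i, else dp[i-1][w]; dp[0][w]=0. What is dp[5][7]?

18

i\w   0   1   2   3   4   5   6   7   8   9  10  11
  0   0   0   0   0   0   0   0   0   0   0   0   0
  1   0   0   0   1   1   1   1   1   1   1   1   1
  2   0   0   6   6   6   7   7   7   7   7   7   7
  3   0   0  11  11  17  17  17  18  18  18  18  18
  4   0   0  11  11  17  17  17  18  18  18  18  18
  5   0   0  11  11  17  17  18  18  18  19  19  19
  6   0   0  11  11  17  17  21  21  22  22  22  23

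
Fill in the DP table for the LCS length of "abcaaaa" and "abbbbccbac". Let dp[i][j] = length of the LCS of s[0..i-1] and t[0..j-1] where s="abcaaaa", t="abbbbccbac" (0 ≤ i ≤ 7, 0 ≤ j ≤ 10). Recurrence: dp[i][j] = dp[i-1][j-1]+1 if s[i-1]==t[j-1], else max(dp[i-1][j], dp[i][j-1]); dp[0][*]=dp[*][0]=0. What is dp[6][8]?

3

   ''  a  b  b  b  b  c  c  b  a  c
''  0  0  0  0  0  0  0  0  0  0  0
 a  0  1  1  1  1  1  1  1  1  1  1
 b  0  1  2  2  2  2  2  2  2  2  2
 c  0  1  2  2  2  2  3  3  3  3  3
 a  0  1  2  2  2  2  3  3  3  4  4
 a  0  1  2  2  2  2  3  3  3  4  4
 a  0  1  2  2  2  2  3  3  3  4  4
 a  0  1  2  2  2  2  3  3  3  4  4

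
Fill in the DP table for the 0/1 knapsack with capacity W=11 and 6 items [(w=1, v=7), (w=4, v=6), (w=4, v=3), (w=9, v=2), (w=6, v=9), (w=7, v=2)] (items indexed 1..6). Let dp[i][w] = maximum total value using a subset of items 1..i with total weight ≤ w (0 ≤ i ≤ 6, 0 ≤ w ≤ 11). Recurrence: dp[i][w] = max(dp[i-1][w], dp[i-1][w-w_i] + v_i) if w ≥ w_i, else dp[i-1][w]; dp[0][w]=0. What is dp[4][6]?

13

i\w   0   1   2   3   4   5   6   7   8   9  10  11
  0   0   0   0   0   0   0   0   0   0   0   0   0
  1   0   7   7   7   7   7   7   7   7   7   7   7
  2   0   7   7   7   7  13  13  13  13  13  13  13
  3   0   7   7   7   7  13  13  13  13  16  16  16
  4   0   7   7   7   7  13  13  13  13  16  16  16
  5   0   7   7   7   7  13  13  16  16  16  16  22
  6   0   7   7   7   7  13  13  16  16  16  16  22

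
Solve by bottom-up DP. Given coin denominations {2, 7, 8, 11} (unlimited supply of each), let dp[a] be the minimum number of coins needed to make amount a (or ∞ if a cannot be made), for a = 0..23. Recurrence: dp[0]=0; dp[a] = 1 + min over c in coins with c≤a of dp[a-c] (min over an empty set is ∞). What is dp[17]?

 a  0  1  2  3  4  5  6  7  8  9 10 11 12 13 14 15 16 17 18 19 20 21 22 23
dp  0  -  1  -  2  -  3  1  1  2  2  1  3  2  2  2  2  3  2  2  3  3  2  3
(- denotes ∞ / unreachable)

3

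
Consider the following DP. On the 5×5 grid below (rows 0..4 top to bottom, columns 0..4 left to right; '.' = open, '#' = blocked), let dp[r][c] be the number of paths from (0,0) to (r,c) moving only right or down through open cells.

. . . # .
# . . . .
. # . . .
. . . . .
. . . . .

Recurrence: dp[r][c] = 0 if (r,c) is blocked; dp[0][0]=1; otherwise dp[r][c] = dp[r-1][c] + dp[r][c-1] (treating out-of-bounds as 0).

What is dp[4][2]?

r\c   0   1   2   3   4
  0   1   1   1   0   0
  1   0   1   2   2   2
  2   0   0   2   4   6
  3   0   0   2   6  12
  4   0   0   2   8  20

2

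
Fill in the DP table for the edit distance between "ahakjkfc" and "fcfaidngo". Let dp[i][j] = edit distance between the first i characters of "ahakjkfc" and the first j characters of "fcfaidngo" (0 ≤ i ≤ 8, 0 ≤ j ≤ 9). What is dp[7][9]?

   ''  f  c  f  a  i  d  n  g  o
''  0  1  2  3  4  5  6  7  8  9
 a  1  1  2  3  3  4  5  6  7  8
 h  2  2  2  3  4  4  5  6  7  8
 a  3  3  3  3  3  4  5  6  7  8
 k  4  4  4  4  4  4  5  6  7  8
 j  5  5  5  5  5  5  5  6  7  8
 k  6  6  6  6  6  6  6  6  7  8
 f  7  6  7  6  7  7  7  7  7  8
 c  8  7  6  7  7  8  8  8  8  8

8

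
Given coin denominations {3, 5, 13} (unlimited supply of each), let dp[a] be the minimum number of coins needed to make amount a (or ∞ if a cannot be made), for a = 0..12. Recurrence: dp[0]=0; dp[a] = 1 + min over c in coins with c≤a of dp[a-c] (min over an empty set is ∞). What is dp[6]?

 a  0  1  2  3  4  5  6  7  8  9 10 11 12
dp  0  -  -  1  -  1  2  -  2  3  2  3  4
(- denotes ∞ / unreachable)

2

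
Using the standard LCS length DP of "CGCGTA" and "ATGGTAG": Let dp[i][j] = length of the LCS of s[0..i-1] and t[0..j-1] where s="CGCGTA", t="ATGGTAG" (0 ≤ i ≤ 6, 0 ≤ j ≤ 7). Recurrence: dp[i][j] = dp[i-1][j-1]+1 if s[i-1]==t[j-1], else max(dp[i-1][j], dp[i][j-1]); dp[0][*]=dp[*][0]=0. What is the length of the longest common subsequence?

   ''  A  T  G  G  T  A  G
''  0  0  0  0  0  0  0  0
 C  0  0  0  0  0  0  0  0
 G  0  0  0  1  1  1  1  1
 C  0  0  0  1  1  1  1  1
 G  0  0  0  1  2  2  2  2
 T  0  0  1  1  2  3  3  3
 A  0  1  1  1  2  3  4  4

4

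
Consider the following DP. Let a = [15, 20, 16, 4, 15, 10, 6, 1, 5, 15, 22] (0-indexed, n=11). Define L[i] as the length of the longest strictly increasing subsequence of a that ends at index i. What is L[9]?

3

   i    0    1    2    3    4    5    6    7    8    9   10
a[i]   15   20   16    4   15   10    6    1    5   15   22
L[i]    1    2    2    1    2    2    2    1    2    3    4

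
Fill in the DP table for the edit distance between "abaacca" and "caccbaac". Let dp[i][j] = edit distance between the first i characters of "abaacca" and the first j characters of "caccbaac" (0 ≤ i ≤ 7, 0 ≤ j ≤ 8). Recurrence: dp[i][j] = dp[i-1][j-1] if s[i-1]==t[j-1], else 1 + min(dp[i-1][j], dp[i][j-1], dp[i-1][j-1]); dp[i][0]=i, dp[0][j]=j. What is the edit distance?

5

   ''  c  a  c  c  b  a  a  c
''  0  1  2  3  4  5  6  7  8
 a  1  1  1  2  3  4  5  6  7
 b  2  2  2  2  3  3  4  5  6
 a  3  3  2  3  3  4  3  4  5
 a  4  4  3  3  4  4  4  3  4
 c  5  4  4  3  3  4  5  4  3
 c  6  5  5  4  3  4  5  5  4
 a  7  6  5  5  4  4  4  5  5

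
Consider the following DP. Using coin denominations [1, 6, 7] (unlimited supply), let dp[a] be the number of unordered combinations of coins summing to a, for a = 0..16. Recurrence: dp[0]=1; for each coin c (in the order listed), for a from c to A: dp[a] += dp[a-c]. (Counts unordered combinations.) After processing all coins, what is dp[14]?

6

after  coin     0     1     2     3     4     5     6     7     8     9    10    11    12    13    14    15    16
          1     1     1     1     1     1     1     1     1     1     1     1     1     1     1     1     1     1
          6     1     1     1     1     1     1     2     2     2     2     2     2     3     3     3     3     3
          7     1     1     1     1     1     1     2     3     3     3     3     3     4     5     6     6     6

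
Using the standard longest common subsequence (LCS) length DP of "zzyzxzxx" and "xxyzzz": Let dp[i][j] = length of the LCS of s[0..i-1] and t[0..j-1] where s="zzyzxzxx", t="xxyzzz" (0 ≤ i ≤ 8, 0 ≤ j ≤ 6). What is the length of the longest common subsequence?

3

   ''  x  x  y  z  z  z
''  0  0  0  0  0  0  0
 z  0  0  0  0  1  1  1
 z  0  0  0  0  1  2  2
 y  0  0  0  1  1  2  2
 z  0  0  0  1  2  2  3
 x  0  1  1  1  2  2  3
 z  0  1  1  1  2  3  3
 x  0  1  2  2  2  3  3
 x  0  1  2  2  2  3  3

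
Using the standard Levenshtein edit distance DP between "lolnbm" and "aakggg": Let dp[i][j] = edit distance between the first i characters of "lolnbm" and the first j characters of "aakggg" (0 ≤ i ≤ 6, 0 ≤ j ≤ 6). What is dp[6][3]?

   ''  a  a  k  g  g  g
''  0  1  2  3  4  5  6
 l  1  1  2  3  4  5  6
 o  2  2  2  3  4  5  6
 l  3  3  3  3  4  5  6
 n  4  4  4  4  4  5  6
 b  5  5  5  5  5  5  6
 m  6  6  6  6  6  6  6

6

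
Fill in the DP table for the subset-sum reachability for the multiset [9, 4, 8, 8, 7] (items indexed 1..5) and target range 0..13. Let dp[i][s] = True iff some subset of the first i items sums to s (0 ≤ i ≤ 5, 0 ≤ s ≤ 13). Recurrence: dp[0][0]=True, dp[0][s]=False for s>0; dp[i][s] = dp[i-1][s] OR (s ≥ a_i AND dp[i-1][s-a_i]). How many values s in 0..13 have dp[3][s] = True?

6

i\s   0   1   2   3   4   5   6   7   8   9  10  11  12  13
  0   T   F   F   F   F   F   F   F   F   F   F   F   F   F
  1   T   F   F   F   F   F   F   F   F   T   F   F   F   F
  2   T   F   F   F   T   F   F   F   F   T   F   F   F   T
  3   T   F   F   F   T   F   F   F   T   T   F   F   T   T
  4   T   F   F   F   T   F   F   F   T   T   F   F   T   T
  5   T   F   F   F   T   F   F   T   T   T   F   T   T   T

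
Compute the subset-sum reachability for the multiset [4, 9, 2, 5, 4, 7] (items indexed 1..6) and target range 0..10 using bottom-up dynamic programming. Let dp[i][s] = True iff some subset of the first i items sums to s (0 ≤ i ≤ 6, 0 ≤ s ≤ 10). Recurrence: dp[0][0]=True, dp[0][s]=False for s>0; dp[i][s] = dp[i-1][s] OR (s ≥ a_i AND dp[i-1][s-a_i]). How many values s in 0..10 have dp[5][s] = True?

i\s   0   1   2   3   4   5   6   7   8   9  10
  0   T   F   F   F   F   F   F   F   F   F   F
  1   T   F   F   F   T   F   F   F   F   F   F
  2   T   F   F   F   T   F   F   F   F   T   F
  3   T   F   T   F   T   F   T   F   F   T   F
  4   T   F   T   F   T   T   T   T   F   T   F
  5   T   F   T   F   T   T   T   T   T   T   T
  6   T   F   T   F   T   T   T   T   T   T   T

9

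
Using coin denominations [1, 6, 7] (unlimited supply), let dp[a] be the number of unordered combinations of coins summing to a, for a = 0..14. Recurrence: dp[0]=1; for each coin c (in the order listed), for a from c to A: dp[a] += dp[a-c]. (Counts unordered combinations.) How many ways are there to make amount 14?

6

after  coin     0     1     2     3     4     5     6     7     8     9    10    11    12    13    14
          1     1     1     1     1     1     1     1     1     1     1     1     1     1     1     1
          6     1     1     1     1     1     1     2     2     2     2     2     2     3     3     3
          7     1     1     1     1     1     1     2     3     3     3     3     3     4     5     6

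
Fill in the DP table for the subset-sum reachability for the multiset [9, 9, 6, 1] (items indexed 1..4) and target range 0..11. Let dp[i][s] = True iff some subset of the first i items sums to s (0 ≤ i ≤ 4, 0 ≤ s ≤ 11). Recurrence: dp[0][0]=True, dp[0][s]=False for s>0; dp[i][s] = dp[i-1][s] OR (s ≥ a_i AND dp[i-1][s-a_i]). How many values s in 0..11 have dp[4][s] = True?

6

i\s   0   1   2   3   4   5   6   7   8   9  10  11
  0   T   F   F   F   F   F   F   F   F   F   F   F
  1   T   F   F   F   F   F   F   F   F   T   F   F
  2   T   F   F   F   F   F   F   F   F   T   F   F
  3   T   F   F   F   F   F   T   F   F   T   F   F
  4   T   T   F   F   F   F   T   T   F   T   T   F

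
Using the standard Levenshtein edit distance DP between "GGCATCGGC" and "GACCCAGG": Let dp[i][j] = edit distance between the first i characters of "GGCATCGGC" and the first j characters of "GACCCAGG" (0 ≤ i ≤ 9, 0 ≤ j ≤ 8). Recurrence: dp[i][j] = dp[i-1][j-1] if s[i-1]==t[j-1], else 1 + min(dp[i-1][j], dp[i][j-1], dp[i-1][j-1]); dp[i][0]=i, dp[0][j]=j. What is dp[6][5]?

   ''  G  A  C  C  C  A  G  G
''  0  1  2  3  4  5  6  7  8
 G  1  0  1  2  3  4  5  6  7
 G  2  1  1  2  3  4  5  5  6
 C  3  2  2  1  2  3  4  5  6
 A  4  3  2  2  2  3  3  4  5
 T  5  4  3  3  3  3  4  4  5
 C  6  5  4  3  3  3  4  5  5
 G  7  6  5  4  4  4  4  4  5
 G  8  7  6  5  5  5  5  4  4
 C  9  8  7  6  5  5  6  5  5

3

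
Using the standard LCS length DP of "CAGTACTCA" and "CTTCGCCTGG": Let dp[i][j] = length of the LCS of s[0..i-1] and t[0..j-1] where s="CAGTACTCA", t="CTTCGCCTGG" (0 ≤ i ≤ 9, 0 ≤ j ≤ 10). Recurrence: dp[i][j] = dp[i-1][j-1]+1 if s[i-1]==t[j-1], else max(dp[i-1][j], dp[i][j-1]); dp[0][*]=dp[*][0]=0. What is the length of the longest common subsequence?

   ''  C  T  T  C  G  C  C  T  G  G
''  0  0  0  0  0  0  0  0  0  0  0
 C  0  1  1  1  1  1  1  1  1  1  1
 A  0  1  1  1  1  1  1  1  1  1  1
 G  0  1  1  1  1  2  2  2  2  2  2
 T  0  1  2  2  2  2  2  2  3  3  3
 A  0  1  2  2  2  2  2  2  3  3  3
 C  0  1  2  2  3  3  3  3  3  3  3
 T  0  1  2  3  3  3  3  3  4  4  4
 C  0  1  2  3  4  4  4  4  4  4  4
 A  0  1  2  3  4  4  4  4  4  4  4

4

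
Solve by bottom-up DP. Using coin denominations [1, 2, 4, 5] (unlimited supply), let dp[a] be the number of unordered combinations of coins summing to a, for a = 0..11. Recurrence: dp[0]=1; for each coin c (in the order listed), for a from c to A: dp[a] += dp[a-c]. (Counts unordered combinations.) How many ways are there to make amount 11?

after  coin     0     1     2     3     4     5     6     7     8     9    10    11
          1     1     1     1     1     1     1     1     1     1     1     1     1
          2     1     1     2     2     3     3     4     4     5     5     6     6
          4     1     1     2     2     4     4     6     6     9     9    12    12
          5     1     1     2     2     4     5     7     8    11    13    17    19

19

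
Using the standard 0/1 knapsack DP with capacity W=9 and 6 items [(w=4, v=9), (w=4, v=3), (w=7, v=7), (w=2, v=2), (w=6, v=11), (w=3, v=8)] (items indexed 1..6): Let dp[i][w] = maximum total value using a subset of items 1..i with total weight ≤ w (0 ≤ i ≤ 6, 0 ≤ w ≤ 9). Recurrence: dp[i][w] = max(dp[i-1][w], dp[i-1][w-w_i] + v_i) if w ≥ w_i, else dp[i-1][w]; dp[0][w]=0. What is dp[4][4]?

i\w   0   1   2   3   4   5   6   7   8   9
  0   0   0   0   0   0   0   0   0   0   0
  1   0   0   0   0   9   9   9   9   9   9
  2   0   0   0   0   9   9   9   9  12  12
  3   0   0   0   0   9   9   9   9  12  12
  4   0   0   2   2   9   9  11  11  12  12
  5   0   0   2   2   9   9  11  11  13  13
  6   0   0   2   8   9  10  11  17  17  19

9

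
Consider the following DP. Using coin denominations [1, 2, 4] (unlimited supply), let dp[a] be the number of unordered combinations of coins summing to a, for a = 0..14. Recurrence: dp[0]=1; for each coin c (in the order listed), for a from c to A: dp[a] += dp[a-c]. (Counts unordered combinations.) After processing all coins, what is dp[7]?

6

after  coin     0     1     2     3     4     5     6     7     8     9    10    11    12    13    14
          1     1     1     1     1     1     1     1     1     1     1     1     1     1     1     1
          2     1     1     2     2     3     3     4     4     5     5     6     6     7     7     8
          4     1     1     2     2     4     4     6     6     9     9    12    12    16    16    20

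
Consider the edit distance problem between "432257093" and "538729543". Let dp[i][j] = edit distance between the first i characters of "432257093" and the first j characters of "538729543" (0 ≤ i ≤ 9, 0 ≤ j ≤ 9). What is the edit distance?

7

   ''  5  3  8  7  2  9  5  4  3
''  0  1  2  3  4  5  6  7  8  9
 4  1  1  2  3  4  5  6  7  7  8
 3  2  2  1  2  3  4  5  6  7  7
 2  3  3  2  2  3  3  4  5  6  7
 2  4  4  3  3  3  3  4  5  6  7
 5  5  4  4  4  4  4  4  4  5  6
 7  6  5  5  5  4  5  5  5  5  6
 0  7  6  6  6  5  5  6  6  6  6
 9  8  7  7  7  6  6  5  6  7  7
 3  9  8  7  8  7  7  6  6  7  7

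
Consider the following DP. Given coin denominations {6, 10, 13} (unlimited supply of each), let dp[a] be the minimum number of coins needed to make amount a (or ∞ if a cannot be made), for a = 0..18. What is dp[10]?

1

 a  0  1  2  3  4  5  6  7  8  9 10 11 12 13 14 15 16 17 18
dp  0  -  -  -  -  -  1  -  -  -  1  -  2  1  -  -  2  -  3
(- denotes ∞ / unreachable)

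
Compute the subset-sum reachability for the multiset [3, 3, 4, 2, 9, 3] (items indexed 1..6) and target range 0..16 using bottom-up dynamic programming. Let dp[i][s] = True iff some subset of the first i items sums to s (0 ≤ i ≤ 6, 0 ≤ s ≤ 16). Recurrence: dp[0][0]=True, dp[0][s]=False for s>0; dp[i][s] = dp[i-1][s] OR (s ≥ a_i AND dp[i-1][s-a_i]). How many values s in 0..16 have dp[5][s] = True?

16

i\s   0   1   2   3   4   5   6   7   8   9  10  11  12  13  14  15  16
  0   T   F   F   F   F   F   F   F   F   F   F   F   F   F   F   F   F
  1   T   F   F   T   F   F   F   F   F   F   F   F   F   F   F   F   F
  2   T   F   F   T   F   F   T   F   F   F   F   F   F   F   F   F   F
  3   T   F   F   T   T   F   T   T   F   F   T   F   F   F   F   F   F
  4   T   F   T   T   T   T   T   T   T   T   T   F   T   F   F   F   F
  5   T   F   T   T   T   T   T   T   T   T   T   T   T   T   T   T   T
  6   T   F   T   T   T   T   T   T   T   T   T   T   T   T   T   T   T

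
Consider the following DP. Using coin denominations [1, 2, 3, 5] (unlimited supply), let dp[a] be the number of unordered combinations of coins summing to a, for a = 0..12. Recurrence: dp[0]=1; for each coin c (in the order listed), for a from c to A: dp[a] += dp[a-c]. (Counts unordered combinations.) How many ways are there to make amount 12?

29

after  coin     0     1     2     3     4     5     6     7     8     9    10    11    12
          1     1     1     1     1     1     1     1     1     1     1     1     1     1
          2     1     1     2     2     3     3     4     4     5     5     6     6     7
          3     1     1     2     3     4     5     7     8    10    12    14    16    19
          5     1     1     2     3     4     6     8    10    13    16    20    24    29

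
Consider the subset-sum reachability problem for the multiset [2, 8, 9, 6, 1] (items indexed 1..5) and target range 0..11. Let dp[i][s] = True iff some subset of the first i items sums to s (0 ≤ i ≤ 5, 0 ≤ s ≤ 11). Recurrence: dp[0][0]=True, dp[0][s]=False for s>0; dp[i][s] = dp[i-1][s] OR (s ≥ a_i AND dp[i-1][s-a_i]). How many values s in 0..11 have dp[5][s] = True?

10

i\s   0   1   2   3   4   5   6   7   8   9  10  11
  0   T   F   F   F   F   F   F   F   F   F   F   F
  1   T   F   T   F   F   F   F   F   F   F   F   F
  2   T   F   T   F   F   F   F   F   T   F   T   F
  3   T   F   T   F   F   F   F   F   T   T   T   T
  4   T   F   T   F   F   F   T   F   T   T   T   T
  5   T   T   T   T   F   F   T   T   T   T   T   T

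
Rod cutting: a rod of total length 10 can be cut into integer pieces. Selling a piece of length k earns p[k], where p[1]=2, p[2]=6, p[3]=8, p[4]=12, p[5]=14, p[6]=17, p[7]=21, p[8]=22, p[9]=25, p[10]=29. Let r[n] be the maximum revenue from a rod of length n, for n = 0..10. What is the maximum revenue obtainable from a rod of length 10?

30

   n    0    1    2    3    4    5    6    7    8    9   10
r[n]    0    2    6    8   12   14   18   21   24   27   30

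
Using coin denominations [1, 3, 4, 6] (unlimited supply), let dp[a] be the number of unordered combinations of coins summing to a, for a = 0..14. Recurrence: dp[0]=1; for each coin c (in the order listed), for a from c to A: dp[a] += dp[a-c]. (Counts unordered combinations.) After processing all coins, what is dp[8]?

after  coin     0     1     2     3     4     5     6     7     8     9    10    11    12    13    14
          1     1     1     1     1     1     1     1     1     1     1     1     1     1     1     1
          3     1     1     1     2     2     2     3     3     3     4     4     4     5     5     5
          4     1     1     1     2     3     3     4     5     6     7     8     9    11    12    13
          6     1     1     1     2     3     3     5     6     7     9    11    12    16    18    20

7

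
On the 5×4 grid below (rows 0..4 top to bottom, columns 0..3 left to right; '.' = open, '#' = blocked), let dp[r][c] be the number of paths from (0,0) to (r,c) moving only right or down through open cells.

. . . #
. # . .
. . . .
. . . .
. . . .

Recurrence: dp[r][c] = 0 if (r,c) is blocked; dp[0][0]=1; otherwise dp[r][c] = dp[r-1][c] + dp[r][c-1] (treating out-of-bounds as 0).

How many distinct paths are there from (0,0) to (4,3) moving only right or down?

r\c   0   1   2   3
  0   1   1   1   0
  1   1   0   1   1
  2   1   1   2   3
  3   1   2   4   7
  4   1   3   7  14

14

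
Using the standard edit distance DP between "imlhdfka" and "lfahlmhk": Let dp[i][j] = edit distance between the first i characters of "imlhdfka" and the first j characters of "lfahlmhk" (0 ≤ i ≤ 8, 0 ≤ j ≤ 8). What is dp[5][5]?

4

   ''  l  f  a  h  l  m  h  k
''  0  1  2  3  4  5  6  7  8
 i  1  1  2  3  4  5  6  7  8
 m  2  2  2  3  4  5  5  6  7
 l  3  2  3  3  4  4  5  6  7
 h  4  3  3  4  3  4  5  5  6
 d  5  4  4  4  4  4  5  6  6
 f  6  5  4  5  5  5  5  6  7
 k  7  6  5  5  6  6  6  6  6
 a  8  7  6  5  6  7  7  7  7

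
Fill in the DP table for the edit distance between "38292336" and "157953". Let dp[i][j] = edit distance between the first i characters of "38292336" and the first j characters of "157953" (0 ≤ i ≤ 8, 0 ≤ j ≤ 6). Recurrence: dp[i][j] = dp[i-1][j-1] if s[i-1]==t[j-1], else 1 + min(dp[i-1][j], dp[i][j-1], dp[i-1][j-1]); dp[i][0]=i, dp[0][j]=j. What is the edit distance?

   ''  1  5  7  9  5  3
''  0  1  2  3  4  5  6
 3  1  1  2  3  4  5  5
 8  2  2  2  3  4  5  6
 2  3  3  3  3  4  5  6
 9  4  4  4  4  3  4  5
 2  5  5  5  5  4  4  5
 3  6  6  6  6  5  5  4
 3  7  7  7  7  6  6  5
 6  8  8  8  8  7  7  6

6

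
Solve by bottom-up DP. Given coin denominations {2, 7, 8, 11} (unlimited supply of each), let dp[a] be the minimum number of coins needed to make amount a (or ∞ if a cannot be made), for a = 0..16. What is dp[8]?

 a  0  1  2  3  4  5  6  7  8  9 10 11 12 13 14 15 16
dp  0  -  1  -  2  -  3  1  1  2  2  1  3  2  2  2  2
(- denotes ∞ / unreachable)

1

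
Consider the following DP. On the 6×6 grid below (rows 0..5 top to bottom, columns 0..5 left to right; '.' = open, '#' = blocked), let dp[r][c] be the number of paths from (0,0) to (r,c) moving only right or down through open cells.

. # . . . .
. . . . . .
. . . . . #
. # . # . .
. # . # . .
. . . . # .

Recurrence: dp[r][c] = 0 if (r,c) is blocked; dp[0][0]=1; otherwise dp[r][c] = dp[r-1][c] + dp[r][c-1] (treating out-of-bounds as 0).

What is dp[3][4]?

r\c   0   1   2   3   4   5
  0   1   0   0   0   0   0
  1   1   1   1   1   1   1
  2   1   2   3   4   5   0
  3   1   0   3   0   5   5
  4   1   0   3   0   5  10
  5   1   1   4   4   0  10

5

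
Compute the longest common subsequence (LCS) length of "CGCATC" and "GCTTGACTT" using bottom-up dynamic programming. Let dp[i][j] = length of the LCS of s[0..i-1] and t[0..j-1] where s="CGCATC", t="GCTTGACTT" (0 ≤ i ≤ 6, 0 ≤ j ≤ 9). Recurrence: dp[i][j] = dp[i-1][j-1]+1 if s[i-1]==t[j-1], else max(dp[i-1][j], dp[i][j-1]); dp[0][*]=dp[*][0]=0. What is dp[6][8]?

4

   ''  G  C  T  T  G  A  C  T  T
''  0  0  0  0  0  0  0  0  0  0
 C  0  0  1  1  1  1  1  1  1  1
 G  0  1  1  1  1  2  2  2  2  2
 C  0  1  2  2  2  2  2  3  3  3
 A  0  1  2  2  2  2  3  3  3  3
 T  0  1  2  3  3  3  3  3  4  4
 C  0  1  2  3  3  3  3  4  4  4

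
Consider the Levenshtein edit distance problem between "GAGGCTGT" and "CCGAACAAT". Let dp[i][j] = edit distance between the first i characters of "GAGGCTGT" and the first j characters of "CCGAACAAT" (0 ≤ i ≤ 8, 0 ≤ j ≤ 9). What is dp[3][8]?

   ''  C  C  G  A  A  C  A  A  T
''  0  1  2  3  4  5  6  7  8  9
 G  1  1  2  2  3  4  5  6  7  8
 A  2  2  2  3  2  3  4  5  6  7
 G  3  3  3  2  3  3  4  5  6  7
 G  4  4  4  3  3  4  4  5  6  7
 C  5  4  4  4  4  4  4  5  6  7
 T  6  5  5  5  5  5  5  5  6  6
 G  7  6  6  5  6  6  6  6  6  7
 T  8  7  7  6  6  7  7  7  7  6

6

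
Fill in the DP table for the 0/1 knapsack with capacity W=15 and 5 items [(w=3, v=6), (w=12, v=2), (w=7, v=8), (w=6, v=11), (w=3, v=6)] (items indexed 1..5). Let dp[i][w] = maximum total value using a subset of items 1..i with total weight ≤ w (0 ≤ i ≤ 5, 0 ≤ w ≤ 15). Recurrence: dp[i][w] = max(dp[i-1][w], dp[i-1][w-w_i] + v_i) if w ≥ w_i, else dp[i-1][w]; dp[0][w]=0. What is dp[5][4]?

6

i\w   0   1   2   3   4   5   6   7   8   9  10  11  12  13  14  15
  0   0   0   0   0   0   0   0   0   0   0   0   0   0   0   0   0
  1   0   0   0   6   6   6   6   6   6   6   6   6   6   6   6   6
  2   0   0   0   6   6   6   6   6   6   6   6   6   6   6   6   8
  3   0   0   0   6   6   6   6   8   8   8  14  14  14  14  14  14
  4   0   0   0   6   6   6  11  11  11  17  17  17  17  19  19  19
  5   0   0   0   6   6   6  12  12  12  17  17  17  23  23  23  23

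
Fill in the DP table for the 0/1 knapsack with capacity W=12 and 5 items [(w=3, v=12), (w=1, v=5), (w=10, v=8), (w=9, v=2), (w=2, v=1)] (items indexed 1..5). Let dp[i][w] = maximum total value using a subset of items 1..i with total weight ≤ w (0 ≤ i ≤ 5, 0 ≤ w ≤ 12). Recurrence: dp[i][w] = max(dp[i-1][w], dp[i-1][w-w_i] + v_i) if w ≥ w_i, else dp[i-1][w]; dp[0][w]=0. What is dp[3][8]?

17

i\w   0   1   2   3   4   5   6   7   8   9  10  11  12
  0   0   0   0   0   0   0   0   0   0   0   0   0   0
  1   0   0   0  12  12  12  12  12  12  12  12  12  12
  2   0   5   5  12  17  17  17  17  17  17  17  17  17
  3   0   5   5  12  17  17  17  17  17  17  17  17  17
  4   0   5   5  12  17  17  17  17  17  17  17  17  17
  5   0   5   5  12  17  17  18  18  18  18  18  18  18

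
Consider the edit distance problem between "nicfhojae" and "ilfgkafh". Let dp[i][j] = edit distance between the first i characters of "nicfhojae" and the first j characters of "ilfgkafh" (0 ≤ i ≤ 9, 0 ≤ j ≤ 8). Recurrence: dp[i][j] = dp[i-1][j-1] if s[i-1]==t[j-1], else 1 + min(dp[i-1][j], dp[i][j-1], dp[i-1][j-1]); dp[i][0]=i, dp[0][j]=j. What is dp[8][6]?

5

   ''  i  l  f  g  k  a  f  h
''  0  1  2  3  4  5  6  7  8
 n  1  1  2  3  4  5  6  7  8
 i  2  1  2  3  4  5  6  7  8
 c  3  2  2  3  4  5  6  7  8
 f  4  3  3  2  3  4  5  6  7
 h  5  4  4  3  3  4  5  6  6
 o  6  5  5  4  4  4  5  6  7
 j  7  6  6  5  5  5  5  6  7
 a  8  7  7  6  6  6  5  6  7
 e  9  8  8  7  7  7  6  6  7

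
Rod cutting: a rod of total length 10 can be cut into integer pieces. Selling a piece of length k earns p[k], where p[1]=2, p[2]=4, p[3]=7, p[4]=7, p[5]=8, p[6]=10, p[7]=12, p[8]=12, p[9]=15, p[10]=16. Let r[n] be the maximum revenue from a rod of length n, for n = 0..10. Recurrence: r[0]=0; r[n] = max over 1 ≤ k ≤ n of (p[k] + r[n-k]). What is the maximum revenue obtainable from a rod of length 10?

   n    0    1    2    3    4    5    6    7    8    9   10
r[n]    0    2    4    7    9   11   14   16   18   21   23

23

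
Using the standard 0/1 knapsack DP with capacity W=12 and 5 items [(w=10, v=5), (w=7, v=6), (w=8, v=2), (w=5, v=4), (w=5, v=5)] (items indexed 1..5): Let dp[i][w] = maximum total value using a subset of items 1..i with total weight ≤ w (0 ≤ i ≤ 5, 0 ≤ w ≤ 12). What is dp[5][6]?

i\w   0   1   2   3   4   5   6   7   8   9  10  11  12
  0   0   0   0   0   0   0   0   0   0   0   0   0   0
  1   0   0   0   0   0   0   0   0   0   0   5   5   5
  2   0   0   0   0   0   0   0   6   6   6   6   6   6
  3   0   0   0   0   0   0   0   6   6   6   6   6   6
  4   0   0   0   0   0   4   4   6   6   6   6   6  10
  5   0   0   0   0   0   5   5   6   6   6   9   9  11

5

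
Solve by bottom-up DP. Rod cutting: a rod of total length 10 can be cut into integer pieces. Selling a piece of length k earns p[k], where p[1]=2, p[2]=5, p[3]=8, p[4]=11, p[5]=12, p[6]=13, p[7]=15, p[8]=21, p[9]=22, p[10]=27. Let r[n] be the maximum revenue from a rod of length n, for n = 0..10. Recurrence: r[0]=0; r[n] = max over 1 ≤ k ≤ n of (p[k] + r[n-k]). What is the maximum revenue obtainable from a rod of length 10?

   n    0    1    2    3    4    5    6    7    8    9   10
r[n]    0    2    5    8   11   13   16   19   22   24   27

27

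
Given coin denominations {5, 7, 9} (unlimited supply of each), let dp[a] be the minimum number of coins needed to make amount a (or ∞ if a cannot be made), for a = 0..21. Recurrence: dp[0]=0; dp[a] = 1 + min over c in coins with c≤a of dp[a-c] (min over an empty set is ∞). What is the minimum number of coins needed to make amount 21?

 a  0  1  2  3  4  5  6  7  8  9 10 11 12 13 14 15 16 17 18 19 20 21
dp  0  -  -  -  -  1  -  1  -  1  2  -  2  -  2  3  2  3  2  3  4  3
(- denotes ∞ / unreachable)

3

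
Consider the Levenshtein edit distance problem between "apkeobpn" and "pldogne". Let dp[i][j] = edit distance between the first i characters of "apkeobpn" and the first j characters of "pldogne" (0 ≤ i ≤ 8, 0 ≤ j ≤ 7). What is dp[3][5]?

   ''  p  l  d  o  g  n  e
''  0  1  2  3  4  5  6  7
 a  1  1  2  3  4  5  6  7
 p  2  1  2  3  4  5  6  7
 k  3  2  2  3  4  5  6  7
 e  4  3  3  3  4  5  6  6
 o  5  4  4  4  3  4  5  6
 b  6  5  5  5  4  4  5  6
 p  7  6  6  6  5  5  5  6
 n  8  7  7  7  6  6  5  6

5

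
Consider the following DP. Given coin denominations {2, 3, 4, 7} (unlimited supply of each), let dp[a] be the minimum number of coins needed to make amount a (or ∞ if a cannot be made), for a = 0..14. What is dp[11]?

 a  0  1  2  3  4  5  6  7  8  9 10 11 12 13 14
dp  0  -  1  1  1  2  2  1  2  2  2  2  3  3  2
(- denotes ∞ / unreachable)

2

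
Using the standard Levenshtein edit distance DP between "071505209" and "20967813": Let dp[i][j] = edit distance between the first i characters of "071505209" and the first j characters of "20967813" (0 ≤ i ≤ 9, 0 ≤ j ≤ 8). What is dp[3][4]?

3

   ''  2  0  9  6  7  8  1  3
''  0  1  2  3  4  5  6  7  8
 0  1  1  1  2  3  4  5  6  7
 7  2  2  2  2  3  3  4  5  6
 1  3  3  3  3  3  4  4  4  5
 5  4  4  4  4  4  4  5  5  5
 0  5  5  4  5  5  5  5  6  6
 5  6  6  5  5  6  6  6  6  7
 2  7  6  6  6  6  7  7  7  7
 0  8  7  6  7  7  7  8  8  8
 9  9  8  7  6  7  8  8  9  9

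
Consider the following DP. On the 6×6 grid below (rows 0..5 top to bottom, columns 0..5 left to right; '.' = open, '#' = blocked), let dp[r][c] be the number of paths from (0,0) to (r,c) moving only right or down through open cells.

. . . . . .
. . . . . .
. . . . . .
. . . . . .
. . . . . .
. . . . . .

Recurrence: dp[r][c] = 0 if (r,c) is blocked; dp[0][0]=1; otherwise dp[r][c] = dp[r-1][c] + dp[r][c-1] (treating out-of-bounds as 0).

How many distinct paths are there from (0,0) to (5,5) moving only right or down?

r\c   0   1   2   3   4   5
  0   1   1   1   1   1   1
  1   1   2   3   4   5   6
  2   1   3   6  10  15  21
  3   1   4  10  20  35  56
  4   1   5  15  35  70 126
  5   1   6  21  56 126 252

252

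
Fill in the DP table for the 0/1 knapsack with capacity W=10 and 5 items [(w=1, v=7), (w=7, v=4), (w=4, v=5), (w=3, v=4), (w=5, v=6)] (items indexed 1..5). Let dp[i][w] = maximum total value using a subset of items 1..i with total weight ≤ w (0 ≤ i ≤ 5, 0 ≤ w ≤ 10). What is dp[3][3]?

7

i\w   0   1   2   3   4   5   6   7   8   9  10
  0   0   0   0   0   0   0   0   0   0   0   0
  1   0   7   7   7   7   7   7   7   7   7   7
  2   0   7   7   7   7   7   7   7  11  11  11
  3   0   7   7   7   7  12  12  12  12  12  12
  4   0   7   7   7  11  12  12  12  16  16  16
  5   0   7   7   7  11  12  13  13  16  17  18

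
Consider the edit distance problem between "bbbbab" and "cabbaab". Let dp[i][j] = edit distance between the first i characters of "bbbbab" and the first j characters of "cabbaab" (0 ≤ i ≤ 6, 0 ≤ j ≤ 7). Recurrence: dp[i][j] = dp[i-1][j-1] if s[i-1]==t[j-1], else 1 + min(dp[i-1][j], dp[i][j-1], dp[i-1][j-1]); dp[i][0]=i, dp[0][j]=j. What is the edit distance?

3

   ''  c  a  b  b  a  a  b
''  0  1  2  3  4  5  6  7
 b  1  1  2  2  3  4  5  6
 b  2  2  2  2  2  3  4  5
 b  3  3  3  2  2  3  4  4
 b  4  4  4  3  2  3  4  4
 a  5  5  4  4  3  2  3  4
 b  6  6  5  4  4  3  3  3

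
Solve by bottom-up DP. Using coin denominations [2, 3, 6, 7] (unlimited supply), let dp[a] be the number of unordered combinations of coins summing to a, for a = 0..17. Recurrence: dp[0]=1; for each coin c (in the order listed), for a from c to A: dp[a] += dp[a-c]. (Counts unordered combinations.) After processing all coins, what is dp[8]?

3

after  coin     0     1     2     3     4     5     6     7     8     9    10    11    12    13    14    15    16    17
          2     1     0     1     0     1     0     1     0     1     0     1     0     1     0     1     0     1     0
          3     1     0     1     1     1     1     2     1     2     2     2     2     3     2     3     3     3     3
          6     1     0     1     1     1     1     3     1     3     3     3     3     6     3     6     6     6     6
          7     1     0     1     1     1     1     3     2     3     4     4     4     7     6     8     9    10    10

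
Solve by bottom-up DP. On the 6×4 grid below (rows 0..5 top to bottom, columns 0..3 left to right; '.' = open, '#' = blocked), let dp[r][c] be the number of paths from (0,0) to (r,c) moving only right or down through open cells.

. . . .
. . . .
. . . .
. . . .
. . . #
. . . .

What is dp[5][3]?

r\c   0   1   2   3
  0   1   1   1   1
  1   1   2   3   4
  2   1   3   6  10
  3   1   4  10  20
  4   1   5  15   0
  5   1   6  21  21

21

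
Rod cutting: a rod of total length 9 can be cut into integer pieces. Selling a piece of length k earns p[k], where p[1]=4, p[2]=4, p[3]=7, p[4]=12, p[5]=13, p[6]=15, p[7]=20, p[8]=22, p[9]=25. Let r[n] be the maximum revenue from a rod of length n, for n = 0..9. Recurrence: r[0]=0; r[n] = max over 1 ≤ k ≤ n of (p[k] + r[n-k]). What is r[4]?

   n    0    1    2    3    4    5    6    7    8    9
r[n]    0    4    8   12   16   20   24   28   32   36

16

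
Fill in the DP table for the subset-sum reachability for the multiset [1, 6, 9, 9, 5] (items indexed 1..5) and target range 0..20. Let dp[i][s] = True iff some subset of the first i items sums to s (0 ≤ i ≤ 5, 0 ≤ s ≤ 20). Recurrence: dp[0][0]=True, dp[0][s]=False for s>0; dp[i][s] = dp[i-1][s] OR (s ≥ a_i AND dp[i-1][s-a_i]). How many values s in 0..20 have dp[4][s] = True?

10

i\s   0   1   2   3   4   5   6   7   8   9  10  11  12  13  14  15  16  17  18  19  20
  0   T   F   F   F   F   F   F   F   F   F   F   F   F   F   F   F   F   F   F   F   F
  1   T   T   F   F   F   F   F   F   F   F   F   F   F   F   F   F   F   F   F   F   F
  2   T   T   F   F   F   F   T   T   F   F   F   F   F   F   F   F   F   F   F   F   F
  3   T   T   F   F   F   F   T   T   F   T   T   F   F   F   F   T   T   F   F   F   F
  4   T   T   F   F   F   F   T   T   F   T   T   F   F   F   F   T   T   F   T   T   F
  5   T   T   F   F   F   T   T   T   F   T   T   T   T   F   T   T   T   F   T   T   T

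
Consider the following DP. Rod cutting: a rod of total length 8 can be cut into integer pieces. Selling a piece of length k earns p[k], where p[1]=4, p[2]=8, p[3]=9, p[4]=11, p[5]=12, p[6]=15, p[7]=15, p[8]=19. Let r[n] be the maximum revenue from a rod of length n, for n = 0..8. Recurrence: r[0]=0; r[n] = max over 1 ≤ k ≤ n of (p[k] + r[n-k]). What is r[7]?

   n    0    1    2    3    4    5    6    7    8
r[n]    0    4    8   12   16   20   24   28   32

28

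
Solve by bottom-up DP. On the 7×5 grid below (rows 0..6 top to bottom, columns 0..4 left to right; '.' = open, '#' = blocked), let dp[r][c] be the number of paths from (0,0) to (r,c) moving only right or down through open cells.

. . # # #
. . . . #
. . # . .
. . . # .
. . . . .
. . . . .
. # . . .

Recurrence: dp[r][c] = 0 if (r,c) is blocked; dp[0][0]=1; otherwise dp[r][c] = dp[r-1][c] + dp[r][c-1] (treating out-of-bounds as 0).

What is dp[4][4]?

r\c   0   1   2   3   4
  0   1   1   0   0   0
  1   1   2   2   2   0
  2   1   3   0   2   2
  3   1   4   4   0   2
  4   1   5   9   9  11
  5   1   6  15  24  35
  6   1   0  15  39  74

11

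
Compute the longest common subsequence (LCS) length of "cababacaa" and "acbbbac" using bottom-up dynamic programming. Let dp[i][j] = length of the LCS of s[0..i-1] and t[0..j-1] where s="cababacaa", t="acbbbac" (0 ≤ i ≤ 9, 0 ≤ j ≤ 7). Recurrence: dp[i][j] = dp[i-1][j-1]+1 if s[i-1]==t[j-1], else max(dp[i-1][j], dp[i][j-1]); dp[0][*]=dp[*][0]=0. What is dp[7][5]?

3

   ''  a  c  b  b  b  a  c
''  0  0  0  0  0  0  0  0
 c  0  0  1  1  1  1  1  1
 a  0  1  1  1  1  1  2  2
 b  0  1  1  2  2  2  2  2
 a  0  1  1  2  2  2  3  3
 b  0  1  1  2  3  3  3  3
 a  0  1  1  2  3  3  4  4
 c  0  1  2  2  3  3  4  5
 a  0  1  2  2  3  3  4  5
 a  0  1  2  2  3  3  4  5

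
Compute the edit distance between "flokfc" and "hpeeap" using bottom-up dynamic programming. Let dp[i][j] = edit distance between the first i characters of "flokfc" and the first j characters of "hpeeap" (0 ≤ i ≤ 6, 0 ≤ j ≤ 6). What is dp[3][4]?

4

   ''  h  p  e  e  a  p
''  0  1  2  3  4  5  6
 f  1  1  2  3  4  5  6
 l  2  2  2  3  4  5  6
 o  3  3  3  3  4  5  6
 k  4  4  4  4  4  5  6
 f  5  5  5  5  5  5  6
 c  6  6  6  6  6  6  6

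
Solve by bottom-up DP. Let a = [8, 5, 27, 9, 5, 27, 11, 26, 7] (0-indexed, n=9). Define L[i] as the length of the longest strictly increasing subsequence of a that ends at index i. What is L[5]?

3

   i    0    1    2    3    4    5    6    7    8
a[i]    8    5   27    9    5   27   11   26    7
L[i]    1    1    2    2    1    3    3    4    2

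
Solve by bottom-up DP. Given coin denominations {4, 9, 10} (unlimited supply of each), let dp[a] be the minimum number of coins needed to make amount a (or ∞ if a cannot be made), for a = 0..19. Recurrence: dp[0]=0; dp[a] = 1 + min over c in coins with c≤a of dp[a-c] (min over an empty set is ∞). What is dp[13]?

 a  0  1  2  3  4  5  6  7  8  9 10 11 12 13 14 15 16 17 18 19
dp  0  -  -  -  1  -  -  -  2  1  1  -  3  2  2  -  4  3  2  2
(- denotes ∞ / unreachable)

2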